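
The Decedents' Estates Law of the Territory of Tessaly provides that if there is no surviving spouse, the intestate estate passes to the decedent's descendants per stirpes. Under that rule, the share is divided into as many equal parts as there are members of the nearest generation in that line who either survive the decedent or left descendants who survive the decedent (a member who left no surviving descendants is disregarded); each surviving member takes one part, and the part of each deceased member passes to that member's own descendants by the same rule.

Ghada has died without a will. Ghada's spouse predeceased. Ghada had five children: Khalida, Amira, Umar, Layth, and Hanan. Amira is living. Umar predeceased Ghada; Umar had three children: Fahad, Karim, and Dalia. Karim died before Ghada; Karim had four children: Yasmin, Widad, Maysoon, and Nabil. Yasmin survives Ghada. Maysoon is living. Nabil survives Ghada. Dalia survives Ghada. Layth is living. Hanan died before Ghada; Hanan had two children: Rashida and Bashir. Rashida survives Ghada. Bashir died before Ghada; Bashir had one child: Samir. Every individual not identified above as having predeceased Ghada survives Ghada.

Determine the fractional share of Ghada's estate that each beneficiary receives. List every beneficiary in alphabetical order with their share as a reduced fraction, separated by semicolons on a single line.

There is no surviving spouse, so the entire estate passes to Ghada's descendants per stirpes.
The estate is divided into 5 equal shares of 1/5 among Khalida, Amira, Umar, Layth, Hanan.
Khalida is living and takes 1/5.
Amira is living and takes 1/5.
Umar predeceased; the 1/5 allotted to Umar's branch passes to Umar's issue by representation.
The 1/5 is divided into 3 equal shares of 1/15 among Fahad, Karim, Dalia.
Fahad is living and takes 1/15.
Karim predeceased; the 1/15 allotted to Karim's branch passes to Karim's issue by representation.
The 1/15 is divided into 4 equal shares of 1/60 among Yasmin, Widad, Maysoon, Nabil.
Yasmin is living and takes 1/60.
Widad is living and takes 1/60.
Maysoon is living and takes 1/60.
Nabil is living and takes 1/60.
Dalia is living and takes 1/15.
Layth is living and takes 1/5.
Hanan predeceased; the 1/5 allotted to Hanan's branch passes to Hanan's issue by representation.
The 1/5 is divided into 2 equal shares of 1/10 among Rashida, Bashir.
Rashida is living and takes 1/10.
Bashir predeceased; the 1/10 allotted to Bashir's branch passes to Bashir's issue by representation.
Samir is the sole taker at this level and receives the full 1/10.

Amira 1/5; Dalia 1/15; Fahad 1/15; Khalida 1/5; Layth 1/5; Maysoon 1/60; Nabil 1/60; Rashida 1/10; Samir 1/10; Widad 1/60; Yasmin 1/60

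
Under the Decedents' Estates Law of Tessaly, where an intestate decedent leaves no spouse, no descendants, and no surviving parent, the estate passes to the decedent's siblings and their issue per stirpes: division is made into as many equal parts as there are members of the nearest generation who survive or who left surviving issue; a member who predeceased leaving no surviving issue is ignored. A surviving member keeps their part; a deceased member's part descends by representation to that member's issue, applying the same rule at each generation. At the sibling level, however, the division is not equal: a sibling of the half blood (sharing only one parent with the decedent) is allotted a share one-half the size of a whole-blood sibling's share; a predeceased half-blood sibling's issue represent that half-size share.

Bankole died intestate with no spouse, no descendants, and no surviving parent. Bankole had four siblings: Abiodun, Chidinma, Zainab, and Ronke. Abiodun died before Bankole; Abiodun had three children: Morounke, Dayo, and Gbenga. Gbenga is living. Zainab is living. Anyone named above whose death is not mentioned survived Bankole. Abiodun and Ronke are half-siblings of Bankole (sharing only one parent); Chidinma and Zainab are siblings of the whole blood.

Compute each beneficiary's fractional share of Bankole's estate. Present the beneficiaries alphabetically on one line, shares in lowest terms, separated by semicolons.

Chidinma 1/3; Dayo 1/18; Gbenga 1/18; Morounke 1/18; Ronke 1/6; Zainab 1/3

No spouse, descendants, or parent survives, so the estate passes to Bankole's siblings per stirpes.
Half-blood siblings count for one-half the weight of whole-blood siblings at the initial division.
Dividing 1 in proportion to weights (total weight 3): Abiodun (weight 1/2) → 1/6; Chidinma (weight 1) → 1/3; Zainab (weight 1) → 1/3; Ronke (weight 1/2) → 1/6.
Abiodun predeceased; the 1/6 allotted to Abiodun's branch passes to Abiodun's issue by representation.
The 1/6 is divided into 3 equal shares of 1/18 among Morounke, Dayo, Gbenga.
Morounke is living and takes 1/18.
Dayo is living and takes 1/18.
Gbenga is living and takes 1/18.
Chidinma is living and takes 1/3.
Zainab is living and takes 1/3.
Ronke is living and takes 1/6.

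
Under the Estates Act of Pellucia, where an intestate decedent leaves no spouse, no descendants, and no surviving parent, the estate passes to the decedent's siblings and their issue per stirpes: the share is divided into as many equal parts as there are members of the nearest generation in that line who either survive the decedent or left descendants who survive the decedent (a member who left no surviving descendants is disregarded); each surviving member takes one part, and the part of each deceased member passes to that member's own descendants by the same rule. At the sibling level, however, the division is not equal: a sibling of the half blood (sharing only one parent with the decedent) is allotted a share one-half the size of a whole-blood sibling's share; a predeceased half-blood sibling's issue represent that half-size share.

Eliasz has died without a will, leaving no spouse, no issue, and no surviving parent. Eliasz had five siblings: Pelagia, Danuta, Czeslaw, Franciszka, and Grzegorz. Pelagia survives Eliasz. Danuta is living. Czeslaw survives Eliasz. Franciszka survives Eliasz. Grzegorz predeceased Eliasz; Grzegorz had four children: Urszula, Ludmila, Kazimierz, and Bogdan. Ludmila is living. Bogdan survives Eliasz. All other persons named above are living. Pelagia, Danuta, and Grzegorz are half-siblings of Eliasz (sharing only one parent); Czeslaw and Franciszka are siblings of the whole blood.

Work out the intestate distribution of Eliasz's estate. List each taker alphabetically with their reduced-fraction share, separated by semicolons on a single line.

Bogdan 1/28; Czeslaw 2/7; Danuta 1/7; Franciszka 2/7; Kazimierz 1/28; Ludmila 1/28; Pelagia 1/7; Urszula 1/28

No spouse, descendants, or parent survives, so the estate passes to Eliasz's siblings per stirpes.
Half-blood siblings count for one-half the weight of whole-blood siblings at the initial division.
Dividing 1 in proportion to weights (total weight 7/2): Pelagia (weight 1/2) → 1/7; Danuta (weight 1/2) → 1/7; Czeslaw (weight 1) → 2/7; Franciszka (weight 1) → 2/7; Grzegorz (weight 1/2) → 1/7.
Pelagia is living and takes 1/7.
Danuta is living and takes 1/7.
Czeslaw is living and takes 2/7.
Franciszka is living and takes 2/7.
Grzegorz predeceased; the 1/7 allotted to Grzegorz's branch passes to Grzegorz's issue by representation.
The 1/7 is divided into 4 equal shares of 1/28 among Urszula, Ludmila, Kazimierz, Bogdan.
Urszula is living and takes 1/28.
Ludmila is living and takes 1/28.
Kazimierz is living and takes 1/28.
Bogdan is living and takes 1/28.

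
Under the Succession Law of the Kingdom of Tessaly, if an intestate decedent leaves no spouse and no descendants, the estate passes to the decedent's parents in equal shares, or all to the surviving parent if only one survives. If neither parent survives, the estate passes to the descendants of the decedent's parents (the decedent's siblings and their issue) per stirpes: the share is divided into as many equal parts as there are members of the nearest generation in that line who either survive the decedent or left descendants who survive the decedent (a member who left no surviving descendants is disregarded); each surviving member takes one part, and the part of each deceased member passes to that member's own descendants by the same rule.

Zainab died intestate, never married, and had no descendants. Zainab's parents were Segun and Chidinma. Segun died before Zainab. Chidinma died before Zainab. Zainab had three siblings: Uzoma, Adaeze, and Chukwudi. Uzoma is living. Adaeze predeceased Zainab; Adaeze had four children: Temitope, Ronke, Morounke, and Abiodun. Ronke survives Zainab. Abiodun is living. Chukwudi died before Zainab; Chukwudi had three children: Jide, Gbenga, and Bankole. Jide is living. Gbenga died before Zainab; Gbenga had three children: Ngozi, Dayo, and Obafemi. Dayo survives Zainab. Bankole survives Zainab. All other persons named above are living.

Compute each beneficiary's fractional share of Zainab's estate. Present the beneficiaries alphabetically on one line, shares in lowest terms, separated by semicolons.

Neither parent survives and there are no descendants, so the estate passes to Zainab's siblings and their issue per stirpes.
The estate is divided into 3 equal shares of 1/3 among Uzoma, Adaeze, Chukwudi.
Uzoma is living and takes 1/3.
Adaeze predeceased; the 1/3 allotted to Adaeze's branch passes to Adaeze's issue by representation.
The 1/3 is divided into 4 equal shares of 1/12 among Temitope, Ronke, Morounke, Abiodun.
Temitope is living and takes 1/12.
Ronke is living and takes 1/12.
Morounke is living and takes 1/12.
Abiodun is living and takes 1/12.
Chukwudi predeceased; the 1/3 allotted to Chukwudi's branch passes to Chukwudi's issue by representation.
The 1/3 is divided into 3 equal shares of 1/9 among Jide, Gbenga, Bankole.
Jide is living and takes 1/9.
Gbenga predeceased; the 1/9 allotted to Gbenga's branch passes to Gbenga's issue by representation.
The 1/9 is divided into 3 equal shares of 1/27 among Ngozi, Dayo, Obafemi.
Ngozi is living and takes 1/27.
Dayo is living and takes 1/27.
Obafemi is living and takes 1/27.
Bankole is living and takes 1/9.

Abiodun 1/12; Bankole 1/9; Dayo 1/27; Jide 1/9; Morounke 1/12; Ngozi 1/27; Obafemi 1/27; Ronke 1/12; Temitope 1/12; Uzoma 1/3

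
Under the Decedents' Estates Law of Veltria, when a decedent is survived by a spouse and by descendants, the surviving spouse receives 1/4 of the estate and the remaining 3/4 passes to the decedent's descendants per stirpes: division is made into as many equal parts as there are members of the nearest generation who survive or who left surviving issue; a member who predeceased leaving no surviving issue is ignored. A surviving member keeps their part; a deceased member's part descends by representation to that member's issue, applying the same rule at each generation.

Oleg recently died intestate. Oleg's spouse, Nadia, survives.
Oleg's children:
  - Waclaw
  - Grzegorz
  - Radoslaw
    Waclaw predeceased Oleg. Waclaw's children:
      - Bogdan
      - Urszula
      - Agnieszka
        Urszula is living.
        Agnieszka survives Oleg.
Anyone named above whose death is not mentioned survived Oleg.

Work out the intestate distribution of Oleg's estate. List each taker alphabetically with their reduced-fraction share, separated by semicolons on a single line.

Nadia, as surviving spouse, takes 1/4.
The remaining 3/4 passes to Oleg's descendants per stirpes.
The 3/4 is divided into 3 equal shares of 1/4 among Waclaw, Grzegorz, Radoslaw.
Waclaw predeceased; the 1/4 allotted to Waclaw's branch passes to Waclaw's issue by representation.
The 1/4 is divided into 3 equal shares of 1/12 among Bogdan, Urszula, Agnieszka.
Bogdan is living and takes 1/12.
Urszula is living and takes 1/12.
Agnieszka is living and takes 1/12.
Grzegorz is living and takes 1/4.
Radoslaw is living and takes 1/4.

Agnieszka 1/12; Bogdan 1/12; Grzegorz 1/4; Nadia 1/4; Radoslaw 1/4; Urszula 1/12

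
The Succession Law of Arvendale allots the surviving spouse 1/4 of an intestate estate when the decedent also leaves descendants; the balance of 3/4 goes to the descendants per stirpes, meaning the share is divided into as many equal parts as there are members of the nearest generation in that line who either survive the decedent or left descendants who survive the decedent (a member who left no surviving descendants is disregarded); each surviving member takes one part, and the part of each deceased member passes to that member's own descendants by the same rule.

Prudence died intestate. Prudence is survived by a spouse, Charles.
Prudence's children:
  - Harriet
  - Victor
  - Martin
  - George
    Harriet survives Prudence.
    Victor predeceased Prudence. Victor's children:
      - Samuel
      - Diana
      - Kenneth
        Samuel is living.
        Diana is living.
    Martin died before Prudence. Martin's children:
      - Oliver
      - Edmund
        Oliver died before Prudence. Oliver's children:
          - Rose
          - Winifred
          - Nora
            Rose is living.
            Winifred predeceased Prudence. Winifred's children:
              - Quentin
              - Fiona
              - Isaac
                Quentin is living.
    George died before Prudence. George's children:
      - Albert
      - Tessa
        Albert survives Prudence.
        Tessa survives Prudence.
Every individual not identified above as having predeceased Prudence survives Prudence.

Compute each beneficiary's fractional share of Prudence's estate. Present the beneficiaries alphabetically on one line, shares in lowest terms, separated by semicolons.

Albert 3/32; Charles 1/4; Diana 1/16; Edmund 3/32; Fiona 1/96; Harriet 3/16; Isaac 1/96; Kenneth 1/16; Nora 1/32; Quentin 1/96; Rose 1/32; Samuel 1/16; Tessa 3/32

Charles, as surviving spouse, takes 1/4.
The remaining 3/4 passes to Prudence's descendants per stirpes.
The 3/4 is divided into 4 equal shares of 3/16 among Harriet, Victor, Martin, George.
Harriet is living and takes 3/16.
Victor predeceased; the 3/16 allotted to Victor's branch passes to Victor's issue by representation.
The 3/16 is divided into 3 equal shares of 1/16 among Samuel, Diana, Kenneth.
Samuel is living and takes 1/16.
Diana is living and takes 1/16.
Kenneth is living and takes 1/16.
Martin predeceased; the 3/16 allotted to Martin's branch passes to Martin's issue by representation.
The 3/16 is divided into 2 equal shares of 3/32 among Oliver, Edmund.
Oliver predeceased; the 3/32 allotted to Oliver's branch passes to Oliver's issue by representation.
The 3/32 is divided into 3 equal shares of 1/32 among Rose, Winifred, Nora.
Rose is living and takes 1/32.
Winifred predeceased; the 1/32 allotted to Winifred's branch passes to Winifred's issue by representation.
The 1/32 is divided into 3 equal shares of 1/96 among Quentin, Fiona, Isaac.
Quentin is living and takes 1/96.
Fiona is living and takes 1/96.
Isaac is living and takes 1/96.
Nora is living and takes 1/32.
Edmund is living and takes 3/32.
George predeceased; the 3/16 allotted to George's branch passes to George's issue by representation.
The 3/16 is divided into 2 equal shares of 3/32 among Albert, Tessa.
Albert is living and takes 3/32.
Tessa is living and takes 3/32.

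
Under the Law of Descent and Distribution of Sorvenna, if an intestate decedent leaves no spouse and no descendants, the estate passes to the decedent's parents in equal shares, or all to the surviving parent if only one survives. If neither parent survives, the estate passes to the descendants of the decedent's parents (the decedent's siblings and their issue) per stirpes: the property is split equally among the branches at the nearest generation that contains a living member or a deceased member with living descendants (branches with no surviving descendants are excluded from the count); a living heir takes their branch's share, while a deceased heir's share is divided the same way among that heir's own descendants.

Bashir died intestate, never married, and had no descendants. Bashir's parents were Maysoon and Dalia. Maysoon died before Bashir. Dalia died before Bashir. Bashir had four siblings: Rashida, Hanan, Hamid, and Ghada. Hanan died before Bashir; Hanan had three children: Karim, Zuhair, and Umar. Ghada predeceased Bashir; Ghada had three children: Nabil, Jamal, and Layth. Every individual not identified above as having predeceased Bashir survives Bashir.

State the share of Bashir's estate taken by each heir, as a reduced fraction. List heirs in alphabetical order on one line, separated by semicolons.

Neither parent survives and there are no descendants, so the estate passes to Bashir's siblings and their issue per stirpes.
The estate is divided into 4 equal shares of 1/4 among Rashida, Hanan, Hamid, Ghada.
Rashida is living and takes 1/4.
Hanan predeceased; the 1/4 allotted to Hanan's branch passes to Hanan's issue by representation.
The 1/4 is divided into 3 equal shares of 1/12 among Karim, Zuhair, Umar.
Karim is living and takes 1/12.
Zuhair is living and takes 1/12.
Umar is living and takes 1/12.
Hamid is living and takes 1/4.
Ghada predeceased; the 1/4 allotted to Ghada's branch passes to Ghada's issue by representation.
The 1/4 is divided into 3 equal shares of 1/12 among Nabil, Jamal, Layth.
Nabil is living and takes 1/12.
Jamal is living and takes 1/12.
Layth is living and takes 1/12.

Hamid 1/4; Jamal 1/12; Karim 1/12; Layth 1/12; Nabil 1/12; Rashida 1/4; Umar 1/12; Zuhair 1/12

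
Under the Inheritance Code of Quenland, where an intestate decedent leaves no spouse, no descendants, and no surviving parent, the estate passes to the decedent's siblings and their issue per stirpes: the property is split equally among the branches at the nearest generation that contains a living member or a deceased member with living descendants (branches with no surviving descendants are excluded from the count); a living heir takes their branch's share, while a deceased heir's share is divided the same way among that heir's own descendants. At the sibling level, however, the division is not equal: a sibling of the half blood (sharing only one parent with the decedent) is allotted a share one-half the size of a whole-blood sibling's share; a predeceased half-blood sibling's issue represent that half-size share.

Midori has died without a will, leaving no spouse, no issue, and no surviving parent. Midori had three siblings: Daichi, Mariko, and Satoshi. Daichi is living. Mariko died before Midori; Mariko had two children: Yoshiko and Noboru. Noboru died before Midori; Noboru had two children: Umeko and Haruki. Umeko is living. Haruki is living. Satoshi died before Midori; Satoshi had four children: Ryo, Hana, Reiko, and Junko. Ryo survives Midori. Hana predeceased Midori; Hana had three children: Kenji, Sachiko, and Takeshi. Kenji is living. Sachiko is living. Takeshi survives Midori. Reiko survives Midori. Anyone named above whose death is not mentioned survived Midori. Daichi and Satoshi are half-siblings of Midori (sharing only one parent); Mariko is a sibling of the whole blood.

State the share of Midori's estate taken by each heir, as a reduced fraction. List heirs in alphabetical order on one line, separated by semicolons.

Daichi 1/4; Haruki 1/8; Junko 1/16; Kenji 1/48; Reiko 1/16; Ryo 1/16; Sachiko 1/48; Takeshi 1/48; Umeko 1/8; Yoshiko 1/4

No spouse, descendants, or parent survives, so the estate passes to Midori's siblings per stirpes.
Half-blood siblings count for one-half the weight of whole-blood siblings at the initial division.
Dividing 1 in proportion to weights (total weight 2): Daichi (weight 1/2) → 1/4; Mariko (weight 1) → 1/2; Satoshi (weight 1/2) → 1/4.
Daichi is living and takes 1/4.
Mariko predeceased; the 1/2 allotted to Mariko's branch passes to Mariko's issue by representation.
The 1/2 is divided into 2 equal shares of 1/4 among Yoshiko, Noboru.
Yoshiko is living and takes 1/4.
Noboru predeceased; the 1/4 allotted to Noboru's branch passes to Noboru's issue by representation.
The 1/4 is divided into 2 equal shares of 1/8 among Umeko, Haruki.
Umeko is living and takes 1/8.
Haruki is living and takes 1/8.
Satoshi predeceased; the 1/4 allotted to Satoshi's branch passes to Satoshi's issue by representation.
The 1/4 is divided into 4 equal shares of 1/16 among Ryo, Hana, Reiko, Junko.
Ryo is living and takes 1/16.
Hana predeceased; the 1/16 allotted to Hana's branch passes to Hana's issue by representation.
The 1/16 is divided into 3 equal shares of 1/48 among Kenji, Sachiko, Takeshi.
Kenji is living and takes 1/48.
Sachiko is living and takes 1/48.
Takeshi is living and takes 1/48.
Reiko is living and takes 1/16.
Junko is living and takes 1/16.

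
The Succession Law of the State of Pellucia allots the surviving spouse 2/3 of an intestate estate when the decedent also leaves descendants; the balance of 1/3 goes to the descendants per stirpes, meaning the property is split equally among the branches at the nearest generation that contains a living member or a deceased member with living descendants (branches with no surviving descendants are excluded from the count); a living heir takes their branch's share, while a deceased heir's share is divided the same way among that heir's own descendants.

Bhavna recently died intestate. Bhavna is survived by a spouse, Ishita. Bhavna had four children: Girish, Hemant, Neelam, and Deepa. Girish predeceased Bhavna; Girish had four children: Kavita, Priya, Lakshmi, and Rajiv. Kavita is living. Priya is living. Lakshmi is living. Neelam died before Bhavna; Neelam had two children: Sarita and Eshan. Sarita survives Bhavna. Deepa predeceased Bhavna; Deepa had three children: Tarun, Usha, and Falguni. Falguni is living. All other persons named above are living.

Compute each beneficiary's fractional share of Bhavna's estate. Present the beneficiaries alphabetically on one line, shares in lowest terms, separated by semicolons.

Eshan 1/24; Falguni 1/36; Hemant 1/12; Ishita 2/3; Kavita 1/48; Lakshmi 1/48; Priya 1/48; Rajiv 1/48; Sarita 1/24; Tarun 1/36; Usha 1/36

Ishita, as surviving spouse, takes 2/3.
The remaining 1/3 passes to Bhavna's descendants per stirpes.
The 1/3 is divided into 4 equal shares of 1/12 among Girish, Hemant, Neelam, Deepa.
Girish predeceased; the 1/12 allotted to Girish's branch passes to Girish's issue by representation.
The 1/12 is divided into 4 equal shares of 1/48 among Kavita, Priya, Lakshmi, Rajiv.
Kavita is living and takes 1/48.
Priya is living and takes 1/48.
Lakshmi is living and takes 1/48.
Rajiv is living and takes 1/48.
Hemant is living and takes 1/12.
Neelam predeceased; the 1/12 allotted to Neelam's branch passes to Neelam's issue by representation.
The 1/12 is divided into 2 equal shares of 1/24 among Sarita, Eshan.
Sarita is living and takes 1/24.
Eshan is living and takes 1/24.
Deepa predeceased; the 1/12 allotted to Deepa's branch passes to Deepa's issue by representation.
The 1/12 is divided into 3 equal shares of 1/36 among Tarun, Usha, Falguni.
Tarun is living and takes 1/36.
Usha is living and takes 1/36.
Falguni is living and takes 1/36.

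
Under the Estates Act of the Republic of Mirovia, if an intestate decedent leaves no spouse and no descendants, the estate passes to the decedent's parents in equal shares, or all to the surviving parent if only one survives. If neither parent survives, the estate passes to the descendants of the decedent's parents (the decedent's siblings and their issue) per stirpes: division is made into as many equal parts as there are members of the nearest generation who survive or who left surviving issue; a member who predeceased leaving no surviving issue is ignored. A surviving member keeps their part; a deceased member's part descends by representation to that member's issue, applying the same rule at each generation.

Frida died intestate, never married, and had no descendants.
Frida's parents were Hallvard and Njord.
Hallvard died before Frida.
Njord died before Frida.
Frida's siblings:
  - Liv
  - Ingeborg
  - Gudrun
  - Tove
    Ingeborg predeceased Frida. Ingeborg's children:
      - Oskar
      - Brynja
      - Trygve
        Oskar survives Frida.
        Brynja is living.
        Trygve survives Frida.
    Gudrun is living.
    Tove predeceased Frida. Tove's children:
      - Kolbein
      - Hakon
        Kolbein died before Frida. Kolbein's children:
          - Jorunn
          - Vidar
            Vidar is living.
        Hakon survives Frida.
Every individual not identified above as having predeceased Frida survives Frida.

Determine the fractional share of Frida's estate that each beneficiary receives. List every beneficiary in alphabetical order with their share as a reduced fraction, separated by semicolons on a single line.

Neither parent survives and there are no descendants, so the estate passes to Frida's siblings and their issue per stirpes.
The estate is divided into 4 equal shares of 1/4 among Liv, Ingeborg, Gudrun, Tove.
Liv is living and takes 1/4.
Ingeborg predeceased; the 1/4 allotted to Ingeborg's branch passes to Ingeborg's issue by representation.
The 1/4 is divided into 3 equal shares of 1/12 among Oskar, Brynja, Trygve.
Oskar is living and takes 1/12.
Brynja is living and takes 1/12.
Trygve is living and takes 1/12.
Gudrun is living and takes 1/4.
Tove predeceased; the 1/4 allotted to Tove's branch passes to Tove's issue by representation.
The 1/4 is divided into 2 equal shares of 1/8 among Kolbein, Hakon.
Kolbein predeceased; the 1/8 allotted to Kolbein's branch passes to Kolbein's issue by representation.
The 1/8 is divided into 2 equal shares of 1/16 among Jorunn, Vidar.
Jorunn is living and takes 1/16.
Vidar is living and takes 1/16.
Hakon is living and takes 1/8.

Brynja 1/12; Gudrun 1/4; Hakon 1/8; Jorunn 1/16; Liv 1/4; Oskar 1/12; Trygve 1/12; Vidar 1/16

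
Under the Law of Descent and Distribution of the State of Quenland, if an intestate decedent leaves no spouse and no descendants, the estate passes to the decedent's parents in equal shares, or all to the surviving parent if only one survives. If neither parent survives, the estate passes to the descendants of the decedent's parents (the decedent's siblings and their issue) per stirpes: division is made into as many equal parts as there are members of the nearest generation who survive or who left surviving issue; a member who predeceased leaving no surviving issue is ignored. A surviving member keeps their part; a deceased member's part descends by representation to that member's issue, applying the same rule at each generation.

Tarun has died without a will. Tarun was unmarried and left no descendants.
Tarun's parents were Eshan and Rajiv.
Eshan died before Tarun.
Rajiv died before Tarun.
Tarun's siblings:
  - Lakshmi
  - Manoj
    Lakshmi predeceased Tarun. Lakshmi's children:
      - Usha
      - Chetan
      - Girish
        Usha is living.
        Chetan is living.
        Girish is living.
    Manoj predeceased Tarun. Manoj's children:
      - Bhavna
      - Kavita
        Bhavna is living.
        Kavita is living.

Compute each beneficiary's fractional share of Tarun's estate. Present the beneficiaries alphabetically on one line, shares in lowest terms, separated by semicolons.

Neither parent survives and there are no descendants, so the estate passes to Tarun's siblings and their issue per stirpes.
The estate is divided into 2 equal shares of 1/2 among Lakshmi, Manoj.
Lakshmi predeceased; the 1/2 allotted to Lakshmi's branch passes to Lakshmi's issue by representation.
The 1/2 is divided into 3 equal shares of 1/6 among Usha, Chetan, Girish.
Usha is living and takes 1/6.
Chetan is living and takes 1/6.
Girish is living and takes 1/6.
Manoj predeceased; the 1/2 allotted to Manoj's branch passes to Manoj's issue by representation.
The 1/2 is divided into 2 equal shares of 1/4 among Bhavna, Kavita.
Bhavna is living and takes 1/4.
Kavita is living and takes 1/4.

Bhavna 1/4; Chetan 1/6; Girish 1/6; Kavita 1/4; Usha 1/6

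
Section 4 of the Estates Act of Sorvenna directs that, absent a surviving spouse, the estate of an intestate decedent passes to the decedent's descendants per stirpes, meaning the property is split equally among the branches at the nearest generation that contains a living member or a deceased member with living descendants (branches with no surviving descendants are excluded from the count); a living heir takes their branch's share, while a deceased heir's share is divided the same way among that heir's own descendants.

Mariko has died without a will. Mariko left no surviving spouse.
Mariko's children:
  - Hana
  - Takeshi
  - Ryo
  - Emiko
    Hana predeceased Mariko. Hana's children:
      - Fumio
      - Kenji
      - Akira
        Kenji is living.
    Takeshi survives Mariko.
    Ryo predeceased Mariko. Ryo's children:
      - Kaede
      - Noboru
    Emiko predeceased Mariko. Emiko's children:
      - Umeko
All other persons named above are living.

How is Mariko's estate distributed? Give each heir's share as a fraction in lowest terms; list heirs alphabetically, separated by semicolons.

There is no surviving spouse, so the entire estate passes to Mariko's descendants per stirpes.
The estate is divided into 4 equal shares of 1/4 among Hana, Takeshi, Ryo, Emiko.
Hana predeceased; the 1/4 allotted to Hana's branch passes to Hana's issue by representation.
The 1/4 is divided into 3 equal shares of 1/12 among Fumio, Kenji, Akira.
Fumio is living and takes 1/12.
Kenji is living and takes 1/12.
Akira is living and takes 1/12.
Takeshi is living and takes 1/4.
Ryo predeceased; the 1/4 allotted to Ryo's branch passes to Ryo's issue by representation.
The 1/4 is divided into 2 equal shares of 1/8 among Kaede, Noboru.
Kaede is living and takes 1/8.
Noboru is living and takes 1/8.
Emiko predeceased; the 1/4 allotted to Emiko's branch passes to Emiko's issue by representation.
Umeko is the sole taker at this level and receives the full 1/4.

Akira 1/12; Fumio 1/12; Kaede 1/8; Kenji 1/12; Noboru 1/8; Takeshi 1/4; Umeko 1/4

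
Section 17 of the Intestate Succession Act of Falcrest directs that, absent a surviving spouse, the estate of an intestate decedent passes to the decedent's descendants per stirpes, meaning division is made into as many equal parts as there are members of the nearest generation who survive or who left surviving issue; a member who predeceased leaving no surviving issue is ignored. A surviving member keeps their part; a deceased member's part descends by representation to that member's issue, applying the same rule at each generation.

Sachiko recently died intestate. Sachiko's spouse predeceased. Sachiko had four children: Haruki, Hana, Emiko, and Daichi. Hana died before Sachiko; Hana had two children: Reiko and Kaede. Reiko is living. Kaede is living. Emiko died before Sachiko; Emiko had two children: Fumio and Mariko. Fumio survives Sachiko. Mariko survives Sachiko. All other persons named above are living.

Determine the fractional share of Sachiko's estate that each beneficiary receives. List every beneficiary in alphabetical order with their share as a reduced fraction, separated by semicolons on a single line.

There is no surviving spouse, so the entire estate passes to Sachiko's descendants per stirpes.
The estate is divided into 4 equal shares of 1/4 among Haruki, Hana, Emiko, Daichi.
Haruki is living and takes 1/4.
Hana predeceased; the 1/4 allotted to Hana's branch passes to Hana's issue by representation.
The 1/4 is divided into 2 equal shares of 1/8 among Reiko, Kaede.
Reiko is living and takes 1/8.
Kaede is living and takes 1/8.
Emiko predeceased; the 1/4 allotted to Emiko's branch passes to Emiko's issue by representation.
The 1/4 is divided into 2 equal shares of 1/8 among Fumio, Mariko.
Fumio is living and takes 1/8.
Mariko is living and takes 1/8.
Daichi is living and takes 1/4.

Daichi 1/4; Fumio 1/8; Haruki 1/4; Kaede 1/8; Mariko 1/8; Reiko 1/8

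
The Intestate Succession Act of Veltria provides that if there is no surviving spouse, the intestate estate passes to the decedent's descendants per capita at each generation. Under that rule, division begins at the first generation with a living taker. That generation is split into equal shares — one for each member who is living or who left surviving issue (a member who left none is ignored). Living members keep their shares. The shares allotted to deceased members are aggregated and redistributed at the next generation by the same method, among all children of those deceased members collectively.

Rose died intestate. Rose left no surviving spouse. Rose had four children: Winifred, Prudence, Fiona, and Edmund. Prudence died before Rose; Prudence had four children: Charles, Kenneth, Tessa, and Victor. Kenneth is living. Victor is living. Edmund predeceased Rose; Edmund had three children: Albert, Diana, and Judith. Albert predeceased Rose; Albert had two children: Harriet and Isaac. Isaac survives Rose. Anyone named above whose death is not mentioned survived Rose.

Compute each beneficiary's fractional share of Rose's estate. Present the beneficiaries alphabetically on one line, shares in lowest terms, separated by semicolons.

Charles 1/14; Diana 1/14; Fiona 1/4; Harriet 1/28; Isaac 1/28; Judith 1/14; Kenneth 1/14; Tessa 1/14; Victor 1/14; Winifred 1/4

There is no surviving spouse, so the entire estate passes to Rose's descendants per capita at each generation.
At generation 1 (Winifred, Prudence, Fiona, Edmund) there are 4 shares of (1)/4 = 1/4 each.
Living: Winifred and Fiona — each takes 1/4.
Deceased: Prudence and Edmund. Their combined 1/2 is pooled and carried to generation 2.
At generation 2 (Charles, Kenneth, Tessa, Victor, Albert, Diana, Judith) there are 7 shares of (1/2)/7 = 1/14 each.
Living: Charles, Kenneth, Tessa, Victor, Diana, and Judith — each takes 1/14.
Deceased: Albert. That 1/14 share is carried to generation 3.
At generation 3 (Harriet, Isaac) there are 2 shares of (1/14)/2 = 1/28 each.
Living: Harriet and Isaac — each takes 1/28.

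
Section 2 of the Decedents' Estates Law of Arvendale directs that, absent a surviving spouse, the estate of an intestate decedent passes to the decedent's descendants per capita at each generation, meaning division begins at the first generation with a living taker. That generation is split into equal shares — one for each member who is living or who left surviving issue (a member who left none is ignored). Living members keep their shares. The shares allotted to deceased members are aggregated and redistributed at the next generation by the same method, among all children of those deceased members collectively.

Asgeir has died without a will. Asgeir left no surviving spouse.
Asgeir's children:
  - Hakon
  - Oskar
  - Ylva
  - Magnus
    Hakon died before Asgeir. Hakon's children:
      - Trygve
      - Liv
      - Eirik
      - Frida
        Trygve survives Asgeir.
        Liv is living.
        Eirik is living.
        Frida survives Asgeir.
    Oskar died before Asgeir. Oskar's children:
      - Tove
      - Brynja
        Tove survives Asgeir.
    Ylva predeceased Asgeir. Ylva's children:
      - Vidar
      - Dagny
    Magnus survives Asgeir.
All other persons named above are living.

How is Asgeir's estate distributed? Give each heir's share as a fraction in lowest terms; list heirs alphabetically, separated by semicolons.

Brynja 3/32; Dagny 3/32; Eirik 3/32; Frida 3/32; Liv 3/32; Magnus 1/4; Tove 3/32; Trygve 3/32; Vidar 3/32

There is no surviving spouse, so the entire estate passes to Asgeir's descendants per capita at each generation.
At generation 1 (Hakon, Oskar, Ylva, Magnus) there are 4 shares of (1)/4 = 1/4 each.
Living: Magnus — each takes 1/4.
Deceased: Hakon, Oskar, and Ylva. Their combined 3/4 is pooled and carried to generation 2.
At generation 2 (Trygve, Liv, Eirik, Frida, Tove, Brynja, Vidar, Dagny) there are 8 shares of (3/4)/8 = 3/32 each.
Living: Trygve, Liv, Eirik, Frida, Tove, Brynja, Vidar, and Dagny — each takes 3/32.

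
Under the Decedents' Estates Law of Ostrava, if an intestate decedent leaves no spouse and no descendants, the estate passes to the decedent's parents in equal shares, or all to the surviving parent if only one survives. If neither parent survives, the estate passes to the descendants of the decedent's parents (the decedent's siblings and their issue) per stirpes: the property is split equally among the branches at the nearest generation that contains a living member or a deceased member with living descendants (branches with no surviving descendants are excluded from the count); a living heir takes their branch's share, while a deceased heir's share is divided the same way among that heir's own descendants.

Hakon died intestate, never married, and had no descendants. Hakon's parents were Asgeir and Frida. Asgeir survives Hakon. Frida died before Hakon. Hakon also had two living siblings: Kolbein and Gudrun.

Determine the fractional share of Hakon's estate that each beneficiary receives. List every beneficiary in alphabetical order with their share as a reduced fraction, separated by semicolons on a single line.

Only one parent, Asgeir, survives, so Asgeir takes the entire estate. The siblings take nothing because a surviving parent has priority.

Asgeir 1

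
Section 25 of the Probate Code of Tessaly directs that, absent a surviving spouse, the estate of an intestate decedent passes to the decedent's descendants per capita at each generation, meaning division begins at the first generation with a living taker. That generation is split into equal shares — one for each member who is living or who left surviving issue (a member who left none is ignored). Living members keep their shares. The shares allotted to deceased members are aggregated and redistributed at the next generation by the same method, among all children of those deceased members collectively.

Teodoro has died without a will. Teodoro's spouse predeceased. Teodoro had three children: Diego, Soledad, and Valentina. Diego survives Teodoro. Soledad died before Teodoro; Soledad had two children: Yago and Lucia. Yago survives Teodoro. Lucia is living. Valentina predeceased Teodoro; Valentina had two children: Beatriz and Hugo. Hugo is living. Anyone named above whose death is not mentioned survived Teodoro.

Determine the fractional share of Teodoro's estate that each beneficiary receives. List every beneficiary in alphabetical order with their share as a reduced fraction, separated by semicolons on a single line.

There is no surviving spouse, so the entire estate passes to Teodoro's descendants per capita at each generation.
At generation 1 (Diego, Soledad, Valentina) there are 3 shares of (1)/3 = 1/3 each.
Living: Diego — each takes 1/3.
Deceased: Soledad and Valentina. Their combined 2/3 is pooled and carried to generation 2.
At generation 2 (Yago, Lucia, Beatriz, Hugo) there are 4 shares of (2/3)/4 = 1/6 each.
Living: Yago, Lucia, Beatriz, and Hugo — each takes 1/6.

Beatriz 1/6; Diego 1/3; Hugo 1/6; Lucia 1/6; Yago 1/6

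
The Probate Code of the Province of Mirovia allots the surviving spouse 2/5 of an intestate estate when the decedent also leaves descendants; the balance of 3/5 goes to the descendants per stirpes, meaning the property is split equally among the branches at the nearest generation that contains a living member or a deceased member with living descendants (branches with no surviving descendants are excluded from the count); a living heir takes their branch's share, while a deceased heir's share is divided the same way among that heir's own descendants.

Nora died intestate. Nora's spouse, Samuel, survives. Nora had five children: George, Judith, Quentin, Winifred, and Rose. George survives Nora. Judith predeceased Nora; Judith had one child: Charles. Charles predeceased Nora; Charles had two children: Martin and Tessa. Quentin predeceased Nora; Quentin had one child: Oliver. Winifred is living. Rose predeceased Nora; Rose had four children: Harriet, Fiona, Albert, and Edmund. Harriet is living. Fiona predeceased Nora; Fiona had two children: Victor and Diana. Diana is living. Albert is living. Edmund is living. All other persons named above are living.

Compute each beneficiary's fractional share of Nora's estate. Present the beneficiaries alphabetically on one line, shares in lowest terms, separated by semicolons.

Albert 3/100; Diana 3/200; Edmund 3/100; George 3/25; Harriet 3/100; Martin 3/50; Oliver 3/25; Samuel 2/5; Tessa 3/50; Victor 3/200; Winifred 3/25

Samuel, as surviving spouse, takes 2/5.
The remaining 3/5 passes to Nora's descendants per stirpes.
The 3/5 is divided into 5 equal shares of 3/25 among George, Judith, Quentin, Winifred, Rose.
George is living and takes 3/25.
Judith predeceased; the 3/25 allotted to Judith's branch passes to Judith's issue by representation.
Charles's line is the sole branch at this level, so the full 3/25 passes to Charles's issue by representation.
The 3/25 is divided into 2 equal shares of 3/50 among Martin, Tessa.
Martin is living and takes 3/50.
Tessa is living and takes 3/50.
Quentin predeceased; the 3/25 allotted to Quentin's branch passes to Quentin's issue by representation.
Oliver is the sole taker at this level and receives the full 3/25.
Winifred is living and takes 3/25.
Rose predeceased; the 3/25 allotted to Rose's branch passes to Rose's issue by representation.
The 3/25 is divided into 4 equal shares of 3/100 among Harriet, Fiona, Albert, Edmund.
Harriet is living and takes 3/100.
Fiona predeceased; the 3/100 allotted to Fiona's branch passes to Fiona's issue by representation.
The 3/100 is divided into 2 equal shares of 3/200 among Victor, Diana.
Victor is living and takes 3/200.
Diana is living and takes 3/200.
Albert is living and takes 3/100.
Edmund is living and takes 3/100.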